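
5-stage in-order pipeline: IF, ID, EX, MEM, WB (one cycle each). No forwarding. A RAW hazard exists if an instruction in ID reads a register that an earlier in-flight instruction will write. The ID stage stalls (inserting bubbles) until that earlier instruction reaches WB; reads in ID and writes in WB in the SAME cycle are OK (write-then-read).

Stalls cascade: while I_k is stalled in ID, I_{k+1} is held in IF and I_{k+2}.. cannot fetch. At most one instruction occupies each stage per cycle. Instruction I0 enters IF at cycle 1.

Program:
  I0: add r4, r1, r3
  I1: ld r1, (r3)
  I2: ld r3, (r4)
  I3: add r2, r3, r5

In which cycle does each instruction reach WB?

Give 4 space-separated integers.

I0 add r4 <- r1,r3: IF@1 ID@2 stall=0 (-) EX@3 MEM@4 WB@5
I1 ld r1 <- r3: IF@2 ID@3 stall=0 (-) EX@4 MEM@5 WB@6
I2 ld r3 <- r4: IF@3 ID@4 stall=1 (RAW on I0.r4 (WB@5)) EX@6 MEM@7 WB@8
I3 add r2 <- r3,r5: IF@4 ID@6 stall=2 (RAW on I2.r3 (WB@8)) EX@9 MEM@10 WB@11

Answer: 5 6 8 11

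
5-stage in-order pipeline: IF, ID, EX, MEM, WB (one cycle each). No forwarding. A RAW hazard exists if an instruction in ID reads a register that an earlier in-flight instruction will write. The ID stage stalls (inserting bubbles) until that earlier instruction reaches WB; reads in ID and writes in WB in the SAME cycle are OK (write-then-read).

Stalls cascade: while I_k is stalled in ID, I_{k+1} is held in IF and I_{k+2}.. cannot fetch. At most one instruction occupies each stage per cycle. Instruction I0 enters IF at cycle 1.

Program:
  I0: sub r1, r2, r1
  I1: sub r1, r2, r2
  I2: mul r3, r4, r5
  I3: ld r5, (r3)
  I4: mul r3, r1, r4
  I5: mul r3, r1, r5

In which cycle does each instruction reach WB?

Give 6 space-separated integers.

I0 sub r1 <- r2,r1: IF@1 ID@2 stall=0 (-) EX@3 MEM@4 WB@5
I1 sub r1 <- r2,r2: IF@2 ID@3 stall=0 (-) EX@4 MEM@5 WB@6
I2 mul r3 <- r4,r5: IF@3 ID@4 stall=0 (-) EX@5 MEM@6 WB@7
I3 ld r5 <- r3: IF@4 ID@5 stall=2 (RAW on I2.r3 (WB@7)) EX@8 MEM@9 WB@10
I4 mul r3 <- r1,r4: IF@5 ID@8 stall=0 (-) EX@9 MEM@10 WB@11
I5 mul r3 <- r1,r5: IF@8 ID@9 stall=1 (RAW on I3.r5 (WB@10)) EX@11 MEM@12 WB@13

Answer: 5 6 7 10 11 13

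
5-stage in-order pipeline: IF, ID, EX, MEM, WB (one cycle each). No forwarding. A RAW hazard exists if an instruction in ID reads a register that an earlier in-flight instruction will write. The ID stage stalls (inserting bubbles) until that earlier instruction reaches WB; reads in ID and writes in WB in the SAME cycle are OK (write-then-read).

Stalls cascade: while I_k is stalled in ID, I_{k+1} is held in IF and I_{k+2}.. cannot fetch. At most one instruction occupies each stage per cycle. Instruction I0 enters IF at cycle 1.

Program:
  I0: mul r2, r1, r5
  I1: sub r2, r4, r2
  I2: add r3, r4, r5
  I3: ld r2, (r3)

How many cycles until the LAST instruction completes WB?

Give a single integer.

Answer: 12

Derivation:
I0 mul r2 <- r1,r5: IF@1 ID@2 stall=0 (-) EX@3 MEM@4 WB@5
I1 sub r2 <- r4,r2: IF@2 ID@3 stall=2 (RAW on I0.r2 (WB@5)) EX@6 MEM@7 WB@8
I2 add r3 <- r4,r5: IF@3 ID@6 stall=0 (-) EX@7 MEM@8 WB@9
I3 ld r2 <- r3: IF@6 ID@7 stall=2 (RAW on I2.r3 (WB@9)) EX@10 MEM@11 WB@12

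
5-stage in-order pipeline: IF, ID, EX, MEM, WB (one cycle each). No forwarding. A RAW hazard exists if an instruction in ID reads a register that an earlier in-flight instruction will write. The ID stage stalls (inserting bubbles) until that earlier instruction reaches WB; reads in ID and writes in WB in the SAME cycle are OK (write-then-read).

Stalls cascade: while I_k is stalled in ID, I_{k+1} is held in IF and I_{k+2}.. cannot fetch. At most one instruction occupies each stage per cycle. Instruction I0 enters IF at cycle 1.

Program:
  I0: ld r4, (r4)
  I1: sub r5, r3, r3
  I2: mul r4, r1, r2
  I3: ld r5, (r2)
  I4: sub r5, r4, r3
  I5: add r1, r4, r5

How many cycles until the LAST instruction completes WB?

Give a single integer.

I0 ld r4 <- r4: IF@1 ID@2 stall=0 (-) EX@3 MEM@4 WB@5
I1 sub r5 <- r3,r3: IF@2 ID@3 stall=0 (-) EX@4 MEM@5 WB@6
I2 mul r4 <- r1,r2: IF@3 ID@4 stall=0 (-) EX@5 MEM@6 WB@7
I3 ld r5 <- r2: IF@4 ID@5 stall=0 (-) EX@6 MEM@7 WB@8
I4 sub r5 <- r4,r3: IF@5 ID@6 stall=1 (RAW on I2.r4 (WB@7)) EX@8 MEM@9 WB@10
I5 add r1 <- r4,r5: IF@6 ID@8 stall=2 (RAW on I4.r5 (WB@10)) EX@11 MEM@12 WB@13

Answer: 13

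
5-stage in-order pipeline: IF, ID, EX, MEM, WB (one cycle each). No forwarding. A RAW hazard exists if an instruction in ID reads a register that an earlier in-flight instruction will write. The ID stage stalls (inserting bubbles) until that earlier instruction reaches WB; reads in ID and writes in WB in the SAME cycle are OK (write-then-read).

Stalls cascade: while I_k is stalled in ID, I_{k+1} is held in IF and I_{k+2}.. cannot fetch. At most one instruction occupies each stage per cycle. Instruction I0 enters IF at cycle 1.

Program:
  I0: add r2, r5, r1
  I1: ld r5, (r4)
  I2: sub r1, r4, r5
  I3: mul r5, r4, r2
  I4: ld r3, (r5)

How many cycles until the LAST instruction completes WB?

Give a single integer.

I0 add r2 <- r5,r1: IF@1 ID@2 stall=0 (-) EX@3 MEM@4 WB@5
I1 ld r5 <- r4: IF@2 ID@3 stall=0 (-) EX@4 MEM@5 WB@6
I2 sub r1 <- r4,r5: IF@3 ID@4 stall=2 (RAW on I1.r5 (WB@6)) EX@7 MEM@8 WB@9
I3 mul r5 <- r4,r2: IF@4 ID@7 stall=0 (-) EX@8 MEM@9 WB@10
I4 ld r3 <- r5: IF@7 ID@8 stall=2 (RAW on I3.r5 (WB@10)) EX@11 MEM@12 WB@13

Answer: 13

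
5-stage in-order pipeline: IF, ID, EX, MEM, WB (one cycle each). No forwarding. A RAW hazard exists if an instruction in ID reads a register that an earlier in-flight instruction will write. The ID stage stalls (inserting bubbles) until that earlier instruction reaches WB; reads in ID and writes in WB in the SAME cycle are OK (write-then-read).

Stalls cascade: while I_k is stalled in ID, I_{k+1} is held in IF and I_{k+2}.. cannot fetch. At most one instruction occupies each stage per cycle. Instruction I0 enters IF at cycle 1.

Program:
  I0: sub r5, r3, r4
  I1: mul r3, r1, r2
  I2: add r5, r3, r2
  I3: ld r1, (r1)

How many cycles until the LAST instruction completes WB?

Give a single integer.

I0 sub r5 <- r3,r4: IF@1 ID@2 stall=0 (-) EX@3 MEM@4 WB@5
I1 mul r3 <- r1,r2: IF@2 ID@3 stall=0 (-) EX@4 MEM@5 WB@6
I2 add r5 <- r3,r2: IF@3 ID@4 stall=2 (RAW on I1.r3 (WB@6)) EX@7 MEM@8 WB@9
I3 ld r1 <- r1: IF@4 ID@7 stall=0 (-) EX@8 MEM@9 WB@10

Answer: 10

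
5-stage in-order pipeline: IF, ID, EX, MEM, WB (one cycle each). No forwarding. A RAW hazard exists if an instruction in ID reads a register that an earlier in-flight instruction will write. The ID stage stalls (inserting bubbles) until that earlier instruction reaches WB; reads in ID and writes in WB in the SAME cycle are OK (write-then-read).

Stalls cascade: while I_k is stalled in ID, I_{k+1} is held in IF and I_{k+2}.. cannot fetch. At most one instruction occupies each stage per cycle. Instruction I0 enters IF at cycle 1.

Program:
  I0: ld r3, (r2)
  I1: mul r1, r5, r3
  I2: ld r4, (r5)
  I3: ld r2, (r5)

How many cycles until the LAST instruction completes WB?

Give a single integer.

I0 ld r3 <- r2: IF@1 ID@2 stall=0 (-) EX@3 MEM@4 WB@5
I1 mul r1 <- r5,r3: IF@2 ID@3 stall=2 (RAW on I0.r3 (WB@5)) EX@6 MEM@7 WB@8
I2 ld r4 <- r5: IF@3 ID@6 stall=0 (-) EX@7 MEM@8 WB@9
I3 ld r2 <- r5: IF@6 ID@7 stall=0 (-) EX@8 MEM@9 WB@10

Answer: 10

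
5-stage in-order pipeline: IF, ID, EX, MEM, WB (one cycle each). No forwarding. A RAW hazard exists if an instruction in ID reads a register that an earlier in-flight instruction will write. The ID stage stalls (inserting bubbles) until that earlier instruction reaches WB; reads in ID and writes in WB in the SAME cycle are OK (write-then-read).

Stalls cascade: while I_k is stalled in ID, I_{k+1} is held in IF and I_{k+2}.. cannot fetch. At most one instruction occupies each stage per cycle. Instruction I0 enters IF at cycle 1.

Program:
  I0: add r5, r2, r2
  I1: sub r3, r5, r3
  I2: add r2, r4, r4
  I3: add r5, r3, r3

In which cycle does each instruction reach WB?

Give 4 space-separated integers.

Answer: 5 8 9 11

Derivation:
I0 add r5 <- r2,r2: IF@1 ID@2 stall=0 (-) EX@3 MEM@4 WB@5
I1 sub r3 <- r5,r3: IF@2 ID@3 stall=2 (RAW on I0.r5 (WB@5)) EX@6 MEM@7 WB@8
I2 add r2 <- r4,r4: IF@3 ID@6 stall=0 (-) EX@7 MEM@8 WB@9
I3 add r5 <- r3,r3: IF@6 ID@7 stall=1 (RAW on I1.r3 (WB@8)) EX@9 MEM@10 WB@11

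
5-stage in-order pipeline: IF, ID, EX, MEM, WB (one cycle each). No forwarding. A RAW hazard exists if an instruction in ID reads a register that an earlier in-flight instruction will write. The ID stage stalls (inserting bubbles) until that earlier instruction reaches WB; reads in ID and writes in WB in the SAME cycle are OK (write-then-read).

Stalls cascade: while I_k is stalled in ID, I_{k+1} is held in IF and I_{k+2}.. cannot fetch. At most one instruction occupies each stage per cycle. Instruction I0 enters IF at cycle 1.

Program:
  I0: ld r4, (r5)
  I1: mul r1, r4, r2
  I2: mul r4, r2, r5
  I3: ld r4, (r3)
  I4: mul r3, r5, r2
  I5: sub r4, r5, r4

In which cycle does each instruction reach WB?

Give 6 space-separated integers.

I0 ld r4 <- r5: IF@1 ID@2 stall=0 (-) EX@3 MEM@4 WB@5
I1 mul r1 <- r4,r2: IF@2 ID@3 stall=2 (RAW on I0.r4 (WB@5)) EX@6 MEM@7 WB@8
I2 mul r4 <- r2,r5: IF@3 ID@6 stall=0 (-) EX@7 MEM@8 WB@9
I3 ld r4 <- r3: IF@6 ID@7 stall=0 (-) EX@8 MEM@9 WB@10
I4 mul r3 <- r5,r2: IF@7 ID@8 stall=0 (-) EX@9 MEM@10 WB@11
I5 sub r4 <- r5,r4: IF@8 ID@9 stall=1 (RAW on I3.r4 (WB@10)) EX@11 MEM@12 WB@13

Answer: 5 8 9 10 11 13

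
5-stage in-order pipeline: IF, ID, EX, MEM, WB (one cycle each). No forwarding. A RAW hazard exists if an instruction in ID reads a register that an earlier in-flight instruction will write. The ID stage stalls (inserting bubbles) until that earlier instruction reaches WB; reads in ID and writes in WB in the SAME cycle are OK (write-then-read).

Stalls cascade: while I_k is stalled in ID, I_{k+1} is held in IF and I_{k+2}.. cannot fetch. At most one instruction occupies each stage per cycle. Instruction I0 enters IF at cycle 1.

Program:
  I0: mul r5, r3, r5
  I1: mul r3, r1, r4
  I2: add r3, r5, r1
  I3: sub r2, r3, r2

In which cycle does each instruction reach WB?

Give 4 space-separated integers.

I0 mul r5 <- r3,r5: IF@1 ID@2 stall=0 (-) EX@3 MEM@4 WB@5
I1 mul r3 <- r1,r4: IF@2 ID@3 stall=0 (-) EX@4 MEM@5 WB@6
I2 add r3 <- r5,r1: IF@3 ID@4 stall=1 (RAW on I0.r5 (WB@5)) EX@6 MEM@7 WB@8
I3 sub r2 <- r3,r2: IF@4 ID@6 stall=2 (RAW on I2.r3 (WB@8)) EX@9 MEM@10 WB@11

Answer: 5 6 8 11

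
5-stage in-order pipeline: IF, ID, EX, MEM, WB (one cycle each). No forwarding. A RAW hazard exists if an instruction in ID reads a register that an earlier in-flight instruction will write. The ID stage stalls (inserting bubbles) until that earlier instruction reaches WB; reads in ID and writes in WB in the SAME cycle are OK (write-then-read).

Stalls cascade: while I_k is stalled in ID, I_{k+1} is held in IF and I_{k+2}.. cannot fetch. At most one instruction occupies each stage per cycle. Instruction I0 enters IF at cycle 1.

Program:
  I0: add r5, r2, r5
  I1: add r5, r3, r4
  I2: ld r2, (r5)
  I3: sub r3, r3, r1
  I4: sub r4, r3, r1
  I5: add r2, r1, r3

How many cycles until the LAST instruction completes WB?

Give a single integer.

Answer: 14

Derivation:
I0 add r5 <- r2,r5: IF@1 ID@2 stall=0 (-) EX@3 MEM@4 WB@5
I1 add r5 <- r3,r4: IF@2 ID@3 stall=0 (-) EX@4 MEM@5 WB@6
I2 ld r2 <- r5: IF@3 ID@4 stall=2 (RAW on I1.r5 (WB@6)) EX@7 MEM@8 WB@9
I3 sub r3 <- r3,r1: IF@4 ID@7 stall=0 (-) EX@8 MEM@9 WB@10
I4 sub r4 <- r3,r1: IF@7 ID@8 stall=2 (RAW on I3.r3 (WB@10)) EX@11 MEM@12 WB@13
I5 add r2 <- r1,r3: IF@8 ID@11 stall=0 (-) EX@12 MEM@13 WB@14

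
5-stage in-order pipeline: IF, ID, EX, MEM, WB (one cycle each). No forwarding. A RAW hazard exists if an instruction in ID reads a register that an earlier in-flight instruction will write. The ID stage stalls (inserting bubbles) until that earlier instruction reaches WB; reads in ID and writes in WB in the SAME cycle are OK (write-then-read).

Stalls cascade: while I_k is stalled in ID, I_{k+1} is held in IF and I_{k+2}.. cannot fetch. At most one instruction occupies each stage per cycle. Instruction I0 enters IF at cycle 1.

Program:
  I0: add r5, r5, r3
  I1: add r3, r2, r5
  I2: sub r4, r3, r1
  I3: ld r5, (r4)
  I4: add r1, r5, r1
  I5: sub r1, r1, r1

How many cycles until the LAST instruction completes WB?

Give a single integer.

I0 add r5 <- r5,r3: IF@1 ID@2 stall=0 (-) EX@3 MEM@4 WB@5
I1 add r3 <- r2,r5: IF@2 ID@3 stall=2 (RAW on I0.r5 (WB@5)) EX@6 MEM@7 WB@8
I2 sub r4 <- r3,r1: IF@3 ID@6 stall=2 (RAW on I1.r3 (WB@8)) EX@9 MEM@10 WB@11
I3 ld r5 <- r4: IF@6 ID@9 stall=2 (RAW on I2.r4 (WB@11)) EX@12 MEM@13 WB@14
I4 add r1 <- r5,r1: IF@9 ID@12 stall=2 (RAW on I3.r5 (WB@14)) EX@15 MEM@16 WB@17
I5 sub r1 <- r1,r1: IF@12 ID@15 stall=2 (RAW on I4.r1 (WB@17)) EX@18 MEM@19 WB@20

Answer: 20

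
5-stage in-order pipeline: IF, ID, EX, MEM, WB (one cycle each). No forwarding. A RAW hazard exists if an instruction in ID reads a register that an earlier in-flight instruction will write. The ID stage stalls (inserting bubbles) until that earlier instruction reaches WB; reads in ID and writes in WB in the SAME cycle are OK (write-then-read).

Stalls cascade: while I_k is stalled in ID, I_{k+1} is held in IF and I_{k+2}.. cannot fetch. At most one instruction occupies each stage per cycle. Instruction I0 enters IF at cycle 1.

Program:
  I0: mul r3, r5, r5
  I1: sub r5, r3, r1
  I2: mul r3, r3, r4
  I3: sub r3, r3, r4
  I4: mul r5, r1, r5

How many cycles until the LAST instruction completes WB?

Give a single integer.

I0 mul r3 <- r5,r5: IF@1 ID@2 stall=0 (-) EX@3 MEM@4 WB@5
I1 sub r5 <- r3,r1: IF@2 ID@3 stall=2 (RAW on I0.r3 (WB@5)) EX@6 MEM@7 WB@8
I2 mul r3 <- r3,r4: IF@3 ID@6 stall=0 (-) EX@7 MEM@8 WB@9
I3 sub r3 <- r3,r4: IF@6 ID@7 stall=2 (RAW on I2.r3 (WB@9)) EX@10 MEM@11 WB@12
I4 mul r5 <- r1,r5: IF@7 ID@10 stall=0 (-) EX@11 MEM@12 WB@13

Answer: 13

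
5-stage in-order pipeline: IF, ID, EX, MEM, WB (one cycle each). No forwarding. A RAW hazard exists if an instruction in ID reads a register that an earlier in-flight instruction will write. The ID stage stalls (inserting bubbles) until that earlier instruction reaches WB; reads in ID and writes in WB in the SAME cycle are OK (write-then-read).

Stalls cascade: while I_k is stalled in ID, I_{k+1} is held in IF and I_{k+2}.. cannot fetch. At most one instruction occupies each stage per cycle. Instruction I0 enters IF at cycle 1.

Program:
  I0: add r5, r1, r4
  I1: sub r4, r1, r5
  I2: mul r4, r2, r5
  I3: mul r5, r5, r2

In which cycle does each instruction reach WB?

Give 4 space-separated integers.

I0 add r5 <- r1,r4: IF@1 ID@2 stall=0 (-) EX@3 MEM@4 WB@5
I1 sub r4 <- r1,r5: IF@2 ID@3 stall=2 (RAW on I0.r5 (WB@5)) EX@6 MEM@7 WB@8
I2 mul r4 <- r2,r5: IF@3 ID@6 stall=0 (-) EX@7 MEM@8 WB@9
I3 mul r5 <- r5,r2: IF@6 ID@7 stall=0 (-) EX@8 MEM@9 WB@10

Answer: 5 8 9 10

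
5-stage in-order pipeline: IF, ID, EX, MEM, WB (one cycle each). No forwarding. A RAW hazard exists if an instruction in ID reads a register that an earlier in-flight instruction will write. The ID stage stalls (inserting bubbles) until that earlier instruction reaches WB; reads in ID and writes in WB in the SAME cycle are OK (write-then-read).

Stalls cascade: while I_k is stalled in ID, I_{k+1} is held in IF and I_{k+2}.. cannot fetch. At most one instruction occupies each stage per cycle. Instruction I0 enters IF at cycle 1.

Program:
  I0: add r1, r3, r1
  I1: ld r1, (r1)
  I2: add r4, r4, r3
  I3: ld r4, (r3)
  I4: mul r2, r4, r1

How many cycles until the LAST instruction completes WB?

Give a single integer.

I0 add r1 <- r3,r1: IF@1 ID@2 stall=0 (-) EX@3 MEM@4 WB@5
I1 ld r1 <- r1: IF@2 ID@3 stall=2 (RAW on I0.r1 (WB@5)) EX@6 MEM@7 WB@8
I2 add r4 <- r4,r3: IF@3 ID@6 stall=0 (-) EX@7 MEM@8 WB@9
I3 ld r4 <- r3: IF@6 ID@7 stall=0 (-) EX@8 MEM@9 WB@10
I4 mul r2 <- r4,r1: IF@7 ID@8 stall=2 (RAW on I3.r4 (WB@10)) EX@11 MEM@12 WB@13

Answer: 13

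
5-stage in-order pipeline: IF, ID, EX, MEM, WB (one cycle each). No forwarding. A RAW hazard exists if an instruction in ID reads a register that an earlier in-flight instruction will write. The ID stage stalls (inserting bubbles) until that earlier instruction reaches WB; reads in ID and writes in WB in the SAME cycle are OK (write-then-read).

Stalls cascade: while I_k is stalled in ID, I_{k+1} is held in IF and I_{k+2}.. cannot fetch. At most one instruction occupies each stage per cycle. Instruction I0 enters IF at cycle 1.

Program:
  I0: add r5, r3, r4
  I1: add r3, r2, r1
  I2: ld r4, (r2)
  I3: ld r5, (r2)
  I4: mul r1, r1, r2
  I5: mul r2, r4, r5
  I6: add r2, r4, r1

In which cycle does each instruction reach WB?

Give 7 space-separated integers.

Answer: 5 6 7 8 9 11 12

Derivation:
I0 add r5 <- r3,r4: IF@1 ID@2 stall=0 (-) EX@3 MEM@4 WB@5
I1 add r3 <- r2,r1: IF@2 ID@3 stall=0 (-) EX@4 MEM@5 WB@6
I2 ld r4 <- r2: IF@3 ID@4 stall=0 (-) EX@5 MEM@6 WB@7
I3 ld r5 <- r2: IF@4 ID@5 stall=0 (-) EX@6 MEM@7 WB@8
I4 mul r1 <- r1,r2: IF@5 ID@6 stall=0 (-) EX@7 MEM@8 WB@9
I5 mul r2 <- r4,r5: IF@6 ID@7 stall=1 (RAW on I3.r5 (WB@8)) EX@9 MEM@10 WB@11
I6 add r2 <- r4,r1: IF@7 ID@9 stall=0 (-) EX@10 MEM@11 WB@12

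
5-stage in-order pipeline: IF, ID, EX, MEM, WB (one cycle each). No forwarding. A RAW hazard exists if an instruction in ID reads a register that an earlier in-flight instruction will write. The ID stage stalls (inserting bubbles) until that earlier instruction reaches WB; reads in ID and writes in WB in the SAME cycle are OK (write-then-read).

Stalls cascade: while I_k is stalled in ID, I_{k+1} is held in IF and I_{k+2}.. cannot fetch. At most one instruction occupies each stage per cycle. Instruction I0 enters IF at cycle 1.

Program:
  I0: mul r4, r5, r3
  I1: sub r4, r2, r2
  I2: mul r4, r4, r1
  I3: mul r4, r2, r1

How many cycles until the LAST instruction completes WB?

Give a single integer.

I0 mul r4 <- r5,r3: IF@1 ID@2 stall=0 (-) EX@3 MEM@4 WB@5
I1 sub r4 <- r2,r2: IF@2 ID@3 stall=0 (-) EX@4 MEM@5 WB@6
I2 mul r4 <- r4,r1: IF@3 ID@4 stall=2 (RAW on I1.r4 (WB@6)) EX@7 MEM@8 WB@9
I3 mul r4 <- r2,r1: IF@4 ID@7 stall=0 (-) EX@8 MEM@9 WB@10

Answer: 10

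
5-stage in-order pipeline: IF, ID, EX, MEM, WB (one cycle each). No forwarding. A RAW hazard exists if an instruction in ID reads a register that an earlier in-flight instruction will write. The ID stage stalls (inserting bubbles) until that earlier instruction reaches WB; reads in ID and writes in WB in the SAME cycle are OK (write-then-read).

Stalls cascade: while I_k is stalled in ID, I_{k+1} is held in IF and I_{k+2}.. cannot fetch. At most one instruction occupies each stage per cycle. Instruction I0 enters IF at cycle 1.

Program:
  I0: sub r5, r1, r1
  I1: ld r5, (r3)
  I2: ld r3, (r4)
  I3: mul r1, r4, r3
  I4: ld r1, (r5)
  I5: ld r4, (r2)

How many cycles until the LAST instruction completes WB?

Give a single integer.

I0 sub r5 <- r1,r1: IF@1 ID@2 stall=0 (-) EX@3 MEM@4 WB@5
I1 ld r5 <- r3: IF@2 ID@3 stall=0 (-) EX@4 MEM@5 WB@6
I2 ld r3 <- r4: IF@3 ID@4 stall=0 (-) EX@5 MEM@6 WB@7
I3 mul r1 <- r4,r3: IF@4 ID@5 stall=2 (RAW on I2.r3 (WB@7)) EX@8 MEM@9 WB@10
I4 ld r1 <- r5: IF@5 ID@8 stall=0 (-) EX@9 MEM@10 WB@11
I5 ld r4 <- r2: IF@8 ID@9 stall=0 (-) EX@10 MEM@11 WB@12

Answer: 12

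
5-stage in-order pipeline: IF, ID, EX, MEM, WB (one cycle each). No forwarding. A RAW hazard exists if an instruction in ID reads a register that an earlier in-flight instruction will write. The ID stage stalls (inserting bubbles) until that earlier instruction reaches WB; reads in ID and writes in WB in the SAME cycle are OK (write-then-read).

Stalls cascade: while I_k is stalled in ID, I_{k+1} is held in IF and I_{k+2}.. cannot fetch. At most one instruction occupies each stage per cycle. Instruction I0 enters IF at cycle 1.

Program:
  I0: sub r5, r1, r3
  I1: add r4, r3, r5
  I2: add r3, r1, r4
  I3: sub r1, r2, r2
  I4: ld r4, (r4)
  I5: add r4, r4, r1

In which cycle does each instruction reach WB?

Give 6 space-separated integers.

I0 sub r5 <- r1,r3: IF@1 ID@2 stall=0 (-) EX@3 MEM@4 WB@5
I1 add r4 <- r3,r5: IF@2 ID@3 stall=2 (RAW on I0.r5 (WB@5)) EX@6 MEM@7 WB@8
I2 add r3 <- r1,r4: IF@3 ID@6 stall=2 (RAW on I1.r4 (WB@8)) EX@9 MEM@10 WB@11
I3 sub r1 <- r2,r2: IF@6 ID@9 stall=0 (-) EX@10 MEM@11 WB@12
I4 ld r4 <- r4: IF@9 ID@10 stall=0 (-) EX@11 MEM@12 WB@13
I5 add r4 <- r4,r1: IF@10 ID@11 stall=2 (RAW on I4.r4 (WB@13)) EX@14 MEM@15 WB@16

Answer: 5 8 11 12 13 16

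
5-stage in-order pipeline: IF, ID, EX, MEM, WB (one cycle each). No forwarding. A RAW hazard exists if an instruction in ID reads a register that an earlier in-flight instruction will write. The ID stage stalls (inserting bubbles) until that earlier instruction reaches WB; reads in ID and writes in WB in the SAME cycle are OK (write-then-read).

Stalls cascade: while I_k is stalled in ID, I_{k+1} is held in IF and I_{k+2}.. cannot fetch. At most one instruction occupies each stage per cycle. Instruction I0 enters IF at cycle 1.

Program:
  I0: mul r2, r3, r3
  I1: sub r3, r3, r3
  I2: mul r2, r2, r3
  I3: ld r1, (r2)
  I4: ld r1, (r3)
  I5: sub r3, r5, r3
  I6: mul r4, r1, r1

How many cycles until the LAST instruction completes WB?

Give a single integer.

Answer: 16

Derivation:
I0 mul r2 <- r3,r3: IF@1 ID@2 stall=0 (-) EX@3 MEM@4 WB@5
I1 sub r3 <- r3,r3: IF@2 ID@3 stall=0 (-) EX@4 MEM@5 WB@6
I2 mul r2 <- r2,r3: IF@3 ID@4 stall=2 (RAW on I1.r3 (WB@6)) EX@7 MEM@8 WB@9
I3 ld r1 <- r2: IF@4 ID@7 stall=2 (RAW on I2.r2 (WB@9)) EX@10 MEM@11 WB@12
I4 ld r1 <- r3: IF@7 ID@10 stall=0 (-) EX@11 MEM@12 WB@13
I5 sub r3 <- r5,r3: IF@10 ID@11 stall=0 (-) EX@12 MEM@13 WB@14
I6 mul r4 <- r1,r1: IF@11 ID@12 stall=1 (RAW on I4.r1 (WB@13)) EX@14 MEM@15 WB@16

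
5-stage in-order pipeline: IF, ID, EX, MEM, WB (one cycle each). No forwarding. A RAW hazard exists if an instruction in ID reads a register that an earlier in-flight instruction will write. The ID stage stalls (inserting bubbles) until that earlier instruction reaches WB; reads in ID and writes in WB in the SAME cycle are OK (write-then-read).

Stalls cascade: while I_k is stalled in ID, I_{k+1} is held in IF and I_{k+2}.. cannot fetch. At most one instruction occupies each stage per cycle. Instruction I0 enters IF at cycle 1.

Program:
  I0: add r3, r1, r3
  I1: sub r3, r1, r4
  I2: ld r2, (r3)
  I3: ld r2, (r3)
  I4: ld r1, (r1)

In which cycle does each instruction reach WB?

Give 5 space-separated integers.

Answer: 5 6 9 10 11

Derivation:
I0 add r3 <- r1,r3: IF@1 ID@2 stall=0 (-) EX@3 MEM@4 WB@5
I1 sub r3 <- r1,r4: IF@2 ID@3 stall=0 (-) EX@4 MEM@5 WB@6
I2 ld r2 <- r3: IF@3 ID@4 stall=2 (RAW on I1.r3 (WB@6)) EX@7 MEM@8 WB@9
I3 ld r2 <- r3: IF@4 ID@7 stall=0 (-) EX@8 MEM@9 WB@10
I4 ld r1 <- r1: IF@7 ID@8 stall=0 (-) EX@9 MEM@10 WB@11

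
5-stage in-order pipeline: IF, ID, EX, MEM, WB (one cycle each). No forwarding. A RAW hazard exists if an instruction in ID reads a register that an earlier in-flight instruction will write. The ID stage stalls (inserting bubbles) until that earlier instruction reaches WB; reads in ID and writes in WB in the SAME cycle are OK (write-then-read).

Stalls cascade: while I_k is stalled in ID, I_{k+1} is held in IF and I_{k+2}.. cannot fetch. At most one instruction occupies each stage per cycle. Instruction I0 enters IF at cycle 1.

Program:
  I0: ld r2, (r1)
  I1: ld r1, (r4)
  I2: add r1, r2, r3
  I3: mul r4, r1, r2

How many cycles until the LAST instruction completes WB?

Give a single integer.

Answer: 11

Derivation:
I0 ld r2 <- r1: IF@1 ID@2 stall=0 (-) EX@3 MEM@4 WB@5
I1 ld r1 <- r4: IF@2 ID@3 stall=0 (-) EX@4 MEM@5 WB@6
I2 add r1 <- r2,r3: IF@3 ID@4 stall=1 (RAW on I0.r2 (WB@5)) EX@6 MEM@7 WB@8
I3 mul r4 <- r1,r2: IF@4 ID@6 stall=2 (RAW on I2.r1 (WB@8)) EX@9 MEM@10 WB@11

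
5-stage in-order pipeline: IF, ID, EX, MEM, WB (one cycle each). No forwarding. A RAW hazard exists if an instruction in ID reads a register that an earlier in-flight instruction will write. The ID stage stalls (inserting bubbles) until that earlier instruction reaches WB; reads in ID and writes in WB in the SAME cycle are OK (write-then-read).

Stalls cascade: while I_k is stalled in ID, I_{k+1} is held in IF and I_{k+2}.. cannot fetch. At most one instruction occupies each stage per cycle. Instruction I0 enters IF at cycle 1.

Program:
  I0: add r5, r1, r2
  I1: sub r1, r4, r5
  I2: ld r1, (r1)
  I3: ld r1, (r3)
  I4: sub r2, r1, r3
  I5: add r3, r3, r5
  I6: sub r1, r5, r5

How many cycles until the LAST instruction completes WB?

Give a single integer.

I0 add r5 <- r1,r2: IF@1 ID@2 stall=0 (-) EX@3 MEM@4 WB@5
I1 sub r1 <- r4,r5: IF@2 ID@3 stall=2 (RAW on I0.r5 (WB@5)) EX@6 MEM@7 WB@8
I2 ld r1 <- r1: IF@3 ID@6 stall=2 (RAW on I1.r1 (WB@8)) EX@9 MEM@10 WB@11
I3 ld r1 <- r3: IF@6 ID@9 stall=0 (-) EX@10 MEM@11 WB@12
I4 sub r2 <- r1,r3: IF@9 ID@10 stall=2 (RAW on I3.r1 (WB@12)) EX@13 MEM@14 WB@15
I5 add r3 <- r3,r5: IF@10 ID@13 stall=0 (-) EX@14 MEM@15 WB@16
I6 sub r1 <- r5,r5: IF@13 ID@14 stall=0 (-) EX@15 MEM@16 WB@17

Answer: 17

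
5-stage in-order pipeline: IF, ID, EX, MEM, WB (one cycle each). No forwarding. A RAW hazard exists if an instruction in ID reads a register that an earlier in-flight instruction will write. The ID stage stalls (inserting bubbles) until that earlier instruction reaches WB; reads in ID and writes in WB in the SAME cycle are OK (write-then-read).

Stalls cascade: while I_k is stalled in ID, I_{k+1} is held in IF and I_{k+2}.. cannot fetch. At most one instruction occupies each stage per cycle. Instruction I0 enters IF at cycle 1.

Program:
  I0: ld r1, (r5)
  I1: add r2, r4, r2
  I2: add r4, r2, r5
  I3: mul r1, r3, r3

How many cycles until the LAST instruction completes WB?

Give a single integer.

Answer: 10

Derivation:
I0 ld r1 <- r5: IF@1 ID@2 stall=0 (-) EX@3 MEM@4 WB@5
I1 add r2 <- r4,r2: IF@2 ID@3 stall=0 (-) EX@4 MEM@5 WB@6
I2 add r4 <- r2,r5: IF@3 ID@4 stall=2 (RAW on I1.r2 (WB@6)) EX@7 MEM@8 WB@9
I3 mul r1 <- r3,r3: IF@4 ID@7 stall=0 (-) EX@8 MEM@9 WB@10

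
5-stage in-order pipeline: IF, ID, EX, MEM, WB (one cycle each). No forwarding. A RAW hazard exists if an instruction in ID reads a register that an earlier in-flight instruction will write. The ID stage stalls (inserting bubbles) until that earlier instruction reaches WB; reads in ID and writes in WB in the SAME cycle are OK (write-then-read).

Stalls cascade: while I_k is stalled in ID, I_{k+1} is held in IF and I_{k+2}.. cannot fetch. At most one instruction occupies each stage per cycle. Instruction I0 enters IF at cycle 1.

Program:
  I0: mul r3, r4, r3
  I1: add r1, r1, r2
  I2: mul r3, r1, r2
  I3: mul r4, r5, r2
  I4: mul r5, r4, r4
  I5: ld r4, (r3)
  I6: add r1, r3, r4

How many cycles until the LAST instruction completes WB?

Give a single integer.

Answer: 17

Derivation:
I0 mul r3 <- r4,r3: IF@1 ID@2 stall=0 (-) EX@3 MEM@4 WB@5
I1 add r1 <- r1,r2: IF@2 ID@3 stall=0 (-) EX@4 MEM@5 WB@6
I2 mul r3 <- r1,r2: IF@3 ID@4 stall=2 (RAW on I1.r1 (WB@6)) EX@7 MEM@8 WB@9
I3 mul r4 <- r5,r2: IF@4 ID@7 stall=0 (-) EX@8 MEM@9 WB@10
I4 mul r5 <- r4,r4: IF@7 ID@8 stall=2 (RAW on I3.r4 (WB@10)) EX@11 MEM@12 WB@13
I5 ld r4 <- r3: IF@8 ID@11 stall=0 (-) EX@12 MEM@13 WB@14
I6 add r1 <- r3,r4: IF@11 ID@12 stall=2 (RAW on I5.r4 (WB@14)) EX@15 MEM@16 WB@17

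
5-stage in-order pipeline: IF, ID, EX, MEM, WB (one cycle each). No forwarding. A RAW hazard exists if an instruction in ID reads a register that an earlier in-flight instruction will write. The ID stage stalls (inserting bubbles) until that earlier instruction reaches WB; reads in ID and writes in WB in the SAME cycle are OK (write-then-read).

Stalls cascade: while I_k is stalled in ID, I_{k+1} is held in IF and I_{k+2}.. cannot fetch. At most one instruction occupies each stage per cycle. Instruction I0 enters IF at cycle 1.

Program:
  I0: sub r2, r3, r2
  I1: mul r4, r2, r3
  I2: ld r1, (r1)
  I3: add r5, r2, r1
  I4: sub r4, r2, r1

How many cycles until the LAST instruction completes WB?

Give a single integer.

I0 sub r2 <- r3,r2: IF@1 ID@2 stall=0 (-) EX@3 MEM@4 WB@5
I1 mul r4 <- r2,r3: IF@2 ID@3 stall=2 (RAW on I0.r2 (WB@5)) EX@6 MEM@7 WB@8
I2 ld r1 <- r1: IF@3 ID@6 stall=0 (-) EX@7 MEM@8 WB@9
I3 add r5 <- r2,r1: IF@6 ID@7 stall=2 (RAW on I2.r1 (WB@9)) EX@10 MEM@11 WB@12
I4 sub r4 <- r2,r1: IF@7 ID@10 stall=0 (-) EX@11 MEM@12 WB@13

Answer: 13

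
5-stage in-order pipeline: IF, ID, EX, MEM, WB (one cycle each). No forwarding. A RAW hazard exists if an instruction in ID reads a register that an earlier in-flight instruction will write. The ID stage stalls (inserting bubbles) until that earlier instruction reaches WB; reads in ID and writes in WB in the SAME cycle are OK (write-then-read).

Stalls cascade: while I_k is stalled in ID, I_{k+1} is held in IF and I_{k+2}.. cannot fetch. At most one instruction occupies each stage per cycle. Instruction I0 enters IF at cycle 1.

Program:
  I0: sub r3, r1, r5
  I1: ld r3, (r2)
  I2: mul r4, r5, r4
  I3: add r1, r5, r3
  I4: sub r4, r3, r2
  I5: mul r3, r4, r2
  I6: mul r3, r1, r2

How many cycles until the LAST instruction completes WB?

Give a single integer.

I0 sub r3 <- r1,r5: IF@1 ID@2 stall=0 (-) EX@3 MEM@4 WB@5
I1 ld r3 <- r2: IF@2 ID@3 stall=0 (-) EX@4 MEM@5 WB@6
I2 mul r4 <- r5,r4: IF@3 ID@4 stall=0 (-) EX@5 MEM@6 WB@7
I3 add r1 <- r5,r3: IF@4 ID@5 stall=1 (RAW on I1.r3 (WB@6)) EX@7 MEM@8 WB@9
I4 sub r4 <- r3,r2: IF@5 ID@7 stall=0 (-) EX@8 MEM@9 WB@10
I5 mul r3 <- r4,r2: IF@7 ID@8 stall=2 (RAW on I4.r4 (WB@10)) EX@11 MEM@12 WB@13
I6 mul r3 <- r1,r2: IF@8 ID@11 stall=0 (-) EX@12 MEM@13 WB@14

Answer: 14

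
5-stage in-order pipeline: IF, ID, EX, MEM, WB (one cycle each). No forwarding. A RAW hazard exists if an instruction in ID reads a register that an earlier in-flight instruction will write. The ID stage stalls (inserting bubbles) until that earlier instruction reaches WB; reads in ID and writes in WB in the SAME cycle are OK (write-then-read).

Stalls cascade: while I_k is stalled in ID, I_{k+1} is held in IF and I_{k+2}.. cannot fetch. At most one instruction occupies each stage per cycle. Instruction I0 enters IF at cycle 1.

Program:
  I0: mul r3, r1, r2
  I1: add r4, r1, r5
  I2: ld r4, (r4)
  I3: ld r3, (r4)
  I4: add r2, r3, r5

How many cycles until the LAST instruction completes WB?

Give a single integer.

I0 mul r3 <- r1,r2: IF@1 ID@2 stall=0 (-) EX@3 MEM@4 WB@5
I1 add r4 <- r1,r5: IF@2 ID@3 stall=0 (-) EX@4 MEM@5 WB@6
I2 ld r4 <- r4: IF@3 ID@4 stall=2 (RAW on I1.r4 (WB@6)) EX@7 MEM@8 WB@9
I3 ld r3 <- r4: IF@4 ID@7 stall=2 (RAW on I2.r4 (WB@9)) EX@10 MEM@11 WB@12
I4 add r2 <- r3,r5: IF@7 ID@10 stall=2 (RAW on I3.r3 (WB@12)) EX@13 MEM@14 WB@15

Answer: 15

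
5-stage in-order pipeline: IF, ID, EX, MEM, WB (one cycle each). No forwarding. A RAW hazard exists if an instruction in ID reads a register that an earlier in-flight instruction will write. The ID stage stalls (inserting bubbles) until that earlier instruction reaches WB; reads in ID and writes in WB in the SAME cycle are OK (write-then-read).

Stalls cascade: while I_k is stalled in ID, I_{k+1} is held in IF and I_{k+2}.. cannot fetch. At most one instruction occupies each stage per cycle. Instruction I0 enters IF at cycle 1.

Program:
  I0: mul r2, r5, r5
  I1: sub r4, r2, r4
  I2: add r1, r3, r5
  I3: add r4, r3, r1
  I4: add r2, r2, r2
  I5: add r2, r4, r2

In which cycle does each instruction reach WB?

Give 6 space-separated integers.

Answer: 5 8 9 12 13 16

Derivation:
I0 mul r2 <- r5,r5: IF@1 ID@2 stall=0 (-) EX@3 MEM@4 WB@5
I1 sub r4 <- r2,r4: IF@2 ID@3 stall=2 (RAW on I0.r2 (WB@5)) EX@6 MEM@7 WB@8
I2 add r1 <- r3,r5: IF@3 ID@6 stall=0 (-) EX@7 MEM@8 WB@9
I3 add r4 <- r3,r1: IF@6 ID@7 stall=2 (RAW on I2.r1 (WB@9)) EX@10 MEM@11 WB@12
I4 add r2 <- r2,r2: IF@7 ID@10 stall=0 (-) EX@11 MEM@12 WB@13
I5 add r2 <- r4,r2: IF@10 ID@11 stall=2 (RAW on I4.r2 (WB@13)) EX@14 MEM@15 WB@16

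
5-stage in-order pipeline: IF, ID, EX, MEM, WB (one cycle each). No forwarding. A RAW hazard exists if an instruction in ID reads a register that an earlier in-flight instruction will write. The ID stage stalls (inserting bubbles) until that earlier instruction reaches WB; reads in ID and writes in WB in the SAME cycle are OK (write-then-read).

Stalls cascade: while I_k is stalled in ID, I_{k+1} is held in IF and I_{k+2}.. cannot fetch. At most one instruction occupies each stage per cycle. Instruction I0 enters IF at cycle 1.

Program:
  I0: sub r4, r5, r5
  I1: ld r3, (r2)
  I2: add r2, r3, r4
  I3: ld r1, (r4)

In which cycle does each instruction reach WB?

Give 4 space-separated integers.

Answer: 5 6 9 10

Derivation:
I0 sub r4 <- r5,r5: IF@1 ID@2 stall=0 (-) EX@3 MEM@4 WB@5
I1 ld r3 <- r2: IF@2 ID@3 stall=0 (-) EX@4 MEM@5 WB@6
I2 add r2 <- r3,r4: IF@3 ID@4 stall=2 (RAW on I1.r3 (WB@6)) EX@7 MEM@8 WB@9
I3 ld r1 <- r4: IF@4 ID@7 stall=0 (-) EX@8 MEM@9 WB@10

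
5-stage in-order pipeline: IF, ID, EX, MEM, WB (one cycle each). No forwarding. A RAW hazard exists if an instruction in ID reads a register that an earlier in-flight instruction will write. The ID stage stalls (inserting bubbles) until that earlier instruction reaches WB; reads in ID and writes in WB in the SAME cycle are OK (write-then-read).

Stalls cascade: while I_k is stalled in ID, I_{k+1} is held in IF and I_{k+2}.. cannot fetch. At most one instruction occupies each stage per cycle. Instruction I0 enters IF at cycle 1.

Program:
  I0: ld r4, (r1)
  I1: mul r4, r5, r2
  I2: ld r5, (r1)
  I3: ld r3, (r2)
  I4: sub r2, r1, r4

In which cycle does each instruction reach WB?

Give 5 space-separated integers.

I0 ld r4 <- r1: IF@1 ID@2 stall=0 (-) EX@3 MEM@4 WB@5
I1 mul r4 <- r5,r2: IF@2 ID@3 stall=0 (-) EX@4 MEM@5 WB@6
I2 ld r5 <- r1: IF@3 ID@4 stall=0 (-) EX@5 MEM@6 WB@7
I3 ld r3 <- r2: IF@4 ID@5 stall=0 (-) EX@6 MEM@7 WB@8
I4 sub r2 <- r1,r4: IF@5 ID@6 stall=0 (-) EX@7 MEM@8 WB@9

Answer: 5 6 7 8 9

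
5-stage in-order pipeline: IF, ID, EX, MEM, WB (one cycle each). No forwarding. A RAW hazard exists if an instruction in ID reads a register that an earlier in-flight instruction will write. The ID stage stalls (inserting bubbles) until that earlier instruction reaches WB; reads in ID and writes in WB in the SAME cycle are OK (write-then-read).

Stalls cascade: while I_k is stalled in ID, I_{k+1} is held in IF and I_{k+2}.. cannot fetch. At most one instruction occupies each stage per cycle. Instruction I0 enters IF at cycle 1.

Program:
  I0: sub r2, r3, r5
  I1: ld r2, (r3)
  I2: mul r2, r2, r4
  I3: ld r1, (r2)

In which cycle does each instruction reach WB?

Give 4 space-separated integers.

I0 sub r2 <- r3,r5: IF@1 ID@2 stall=0 (-) EX@3 MEM@4 WB@5
I1 ld r2 <- r3: IF@2 ID@3 stall=0 (-) EX@4 MEM@5 WB@6
I2 mul r2 <- r2,r4: IF@3 ID@4 stall=2 (RAW on I1.r2 (WB@6)) EX@7 MEM@8 WB@9
I3 ld r1 <- r2: IF@4 ID@7 stall=2 (RAW on I2.r2 (WB@9)) EX@10 MEM@11 WB@12

Answer: 5 6 9 12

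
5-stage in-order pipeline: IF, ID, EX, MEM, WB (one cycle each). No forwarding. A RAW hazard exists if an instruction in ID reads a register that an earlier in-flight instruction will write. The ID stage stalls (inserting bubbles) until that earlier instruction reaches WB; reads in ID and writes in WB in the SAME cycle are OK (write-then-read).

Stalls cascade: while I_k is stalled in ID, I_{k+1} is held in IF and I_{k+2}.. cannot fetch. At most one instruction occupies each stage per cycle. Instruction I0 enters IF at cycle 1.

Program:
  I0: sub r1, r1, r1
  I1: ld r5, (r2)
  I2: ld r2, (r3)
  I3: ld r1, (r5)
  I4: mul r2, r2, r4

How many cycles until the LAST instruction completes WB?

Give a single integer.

Answer: 10

Derivation:
I0 sub r1 <- r1,r1: IF@1 ID@2 stall=0 (-) EX@3 MEM@4 WB@5
I1 ld r5 <- r2: IF@2 ID@3 stall=0 (-) EX@4 MEM@5 WB@6
I2 ld r2 <- r3: IF@3 ID@4 stall=0 (-) EX@5 MEM@6 WB@7
I3 ld r1 <- r5: IF@4 ID@5 stall=1 (RAW on I1.r5 (WB@6)) EX@7 MEM@8 WB@9
I4 mul r2 <- r2,r4: IF@5 ID@7 stall=0 (-) EX@8 MEM@9 WB@10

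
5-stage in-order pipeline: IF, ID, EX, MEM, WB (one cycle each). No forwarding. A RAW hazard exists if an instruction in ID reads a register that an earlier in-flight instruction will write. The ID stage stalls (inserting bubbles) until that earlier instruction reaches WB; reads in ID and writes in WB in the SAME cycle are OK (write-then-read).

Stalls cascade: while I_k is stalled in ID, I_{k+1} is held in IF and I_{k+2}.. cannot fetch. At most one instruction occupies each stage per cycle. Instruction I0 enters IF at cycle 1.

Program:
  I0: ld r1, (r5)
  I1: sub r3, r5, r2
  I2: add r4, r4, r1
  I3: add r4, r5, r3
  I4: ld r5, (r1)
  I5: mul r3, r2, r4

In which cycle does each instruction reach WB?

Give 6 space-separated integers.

I0 ld r1 <- r5: IF@1 ID@2 stall=0 (-) EX@3 MEM@4 WB@5
I1 sub r3 <- r5,r2: IF@2 ID@3 stall=0 (-) EX@4 MEM@5 WB@6
I2 add r4 <- r4,r1: IF@3 ID@4 stall=1 (RAW on I0.r1 (WB@5)) EX@6 MEM@7 WB@8
I3 add r4 <- r5,r3: IF@4 ID@6 stall=0 (-) EX@7 MEM@8 WB@9
I4 ld r5 <- r1: IF@6 ID@7 stall=0 (-) EX@8 MEM@9 WB@10
I5 mul r3 <- r2,r4: IF@7 ID@8 stall=1 (RAW on I3.r4 (WB@9)) EX@10 MEM@11 WB@12

Answer: 5 6 8 9 10 12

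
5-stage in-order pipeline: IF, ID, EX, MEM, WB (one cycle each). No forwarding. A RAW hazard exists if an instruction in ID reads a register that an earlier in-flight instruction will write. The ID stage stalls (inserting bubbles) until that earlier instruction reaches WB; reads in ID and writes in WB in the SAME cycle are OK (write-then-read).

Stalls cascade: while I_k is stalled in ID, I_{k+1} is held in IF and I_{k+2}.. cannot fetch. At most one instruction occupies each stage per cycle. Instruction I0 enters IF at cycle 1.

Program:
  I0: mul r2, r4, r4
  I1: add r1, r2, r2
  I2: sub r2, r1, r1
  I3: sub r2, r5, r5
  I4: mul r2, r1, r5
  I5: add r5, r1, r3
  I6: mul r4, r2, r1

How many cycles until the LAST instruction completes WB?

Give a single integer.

Answer: 16

Derivation:
I0 mul r2 <- r4,r4: IF@1 ID@2 stall=0 (-) EX@3 MEM@4 WB@5
I1 add r1 <- r2,r2: IF@2 ID@3 stall=2 (RAW on I0.r2 (WB@5)) EX@6 MEM@7 WB@8
I2 sub r2 <- r1,r1: IF@3 ID@6 stall=2 (RAW on I1.r1 (WB@8)) EX@9 MEM@10 WB@11
I3 sub r2 <- r5,r5: IF@6 ID@9 stall=0 (-) EX@10 MEM@11 WB@12
I4 mul r2 <- r1,r5: IF@9 ID@10 stall=0 (-) EX@11 MEM@12 WB@13
I5 add r5 <- r1,r3: IF@10 ID@11 stall=0 (-) EX@12 MEM@13 WB@14
I6 mul r4 <- r2,r1: IF@11 ID@12 stall=1 (RAW on I4.r2 (WB@13)) EX@14 MEM@15 WB@16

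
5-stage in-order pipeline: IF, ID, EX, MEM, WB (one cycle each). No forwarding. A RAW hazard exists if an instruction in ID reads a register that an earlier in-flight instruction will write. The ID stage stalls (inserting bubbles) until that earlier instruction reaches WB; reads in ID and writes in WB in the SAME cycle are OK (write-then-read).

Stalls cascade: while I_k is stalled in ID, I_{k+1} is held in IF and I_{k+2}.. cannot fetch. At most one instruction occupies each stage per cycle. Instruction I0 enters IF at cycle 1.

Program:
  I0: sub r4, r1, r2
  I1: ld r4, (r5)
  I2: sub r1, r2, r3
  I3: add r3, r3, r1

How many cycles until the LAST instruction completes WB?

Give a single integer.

Answer: 10

Derivation:
I0 sub r4 <- r1,r2: IF@1 ID@2 stall=0 (-) EX@3 MEM@4 WB@5
I1 ld r4 <- r5: IF@2 ID@3 stall=0 (-) EX@4 MEM@5 WB@6
I2 sub r1 <- r2,r3: IF@3 ID@4 stall=0 (-) EX@5 MEM@6 WB@7
I3 add r3 <- r3,r1: IF@4 ID@5 stall=2 (RAW on I2.r1 (WB@7)) EX@8 MEM@9 WB@10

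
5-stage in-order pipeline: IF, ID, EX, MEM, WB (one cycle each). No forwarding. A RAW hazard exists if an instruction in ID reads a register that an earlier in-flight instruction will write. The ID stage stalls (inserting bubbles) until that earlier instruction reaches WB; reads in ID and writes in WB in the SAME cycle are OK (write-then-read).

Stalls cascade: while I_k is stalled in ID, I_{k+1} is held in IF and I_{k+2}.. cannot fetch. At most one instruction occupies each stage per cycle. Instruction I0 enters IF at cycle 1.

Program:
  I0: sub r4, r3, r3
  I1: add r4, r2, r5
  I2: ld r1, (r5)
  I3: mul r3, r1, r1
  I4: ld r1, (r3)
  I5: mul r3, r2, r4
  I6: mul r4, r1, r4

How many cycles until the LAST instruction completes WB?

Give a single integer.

Answer: 16

Derivation:
I0 sub r4 <- r3,r3: IF@1 ID@2 stall=0 (-) EX@3 MEM@4 WB@5
I1 add r4 <- r2,r5: IF@2 ID@3 stall=0 (-) EX@4 MEM@5 WB@6
I2 ld r1 <- r5: IF@3 ID@4 stall=0 (-) EX@5 MEM@6 WB@7
I3 mul r3 <- r1,r1: IF@4 ID@5 stall=2 (RAW on I2.r1 (WB@7)) EX@8 MEM@9 WB@10
I4 ld r1 <- r3: IF@5 ID@8 stall=2 (RAW on I3.r3 (WB@10)) EX@11 MEM@12 WB@13
I5 mul r3 <- r2,r4: IF@8 ID@11 stall=0 (-) EX@12 MEM@13 WB@14
I6 mul r4 <- r1,r4: IF@11 ID@12 stall=1 (RAW on I4.r1 (WB@13)) EX@14 MEM@15 WB@16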